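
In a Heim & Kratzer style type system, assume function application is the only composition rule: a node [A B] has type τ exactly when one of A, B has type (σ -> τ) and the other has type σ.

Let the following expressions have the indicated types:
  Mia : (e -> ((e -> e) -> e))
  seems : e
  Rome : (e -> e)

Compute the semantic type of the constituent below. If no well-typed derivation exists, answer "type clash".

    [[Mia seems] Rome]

e

At [Mia seems], Mia : (e -> ((e -> e) -> e)) takes seems : e, giving ((e -> e) -> e).
At [[Mia seems] Rome], [Mia seems] : ((e -> e) -> e) takes Rome : (e -> e), giving e.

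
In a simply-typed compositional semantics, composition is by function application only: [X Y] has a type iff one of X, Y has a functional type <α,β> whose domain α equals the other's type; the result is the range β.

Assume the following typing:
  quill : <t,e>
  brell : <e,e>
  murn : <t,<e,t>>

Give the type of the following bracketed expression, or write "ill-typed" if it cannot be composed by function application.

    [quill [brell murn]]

ill-typed

[brell murn]: <e,e> and <t,<e,t>> cannot combine by function application — type clash.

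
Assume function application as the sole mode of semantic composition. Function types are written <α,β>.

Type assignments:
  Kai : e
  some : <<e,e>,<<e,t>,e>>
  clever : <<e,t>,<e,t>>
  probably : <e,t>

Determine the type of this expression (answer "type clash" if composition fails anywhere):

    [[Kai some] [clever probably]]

type clash

At [Kai some]: neither e nor <<e,e>,<<e,t>,e>> can take the other as argument; the node is ill-typed.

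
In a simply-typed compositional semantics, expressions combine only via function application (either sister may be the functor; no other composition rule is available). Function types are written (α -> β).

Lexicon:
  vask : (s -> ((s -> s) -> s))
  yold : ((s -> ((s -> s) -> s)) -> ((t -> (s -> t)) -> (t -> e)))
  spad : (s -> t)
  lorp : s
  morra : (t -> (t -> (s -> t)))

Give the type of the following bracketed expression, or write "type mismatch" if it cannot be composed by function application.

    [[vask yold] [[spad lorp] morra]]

[vask yold] — yold of type ((s -> ((s -> s) -> s)) -> ((t -> (s -> t)) -> (t -> e))) combines with vask of type (s -> ((s -> s) -> s)): type ((t -> (s -> t)) -> (t -> e)).
[spad lorp] — spad of type (s -> t) combines with lorp of type s: type t.
[[spad lorp] morra] — morra of type (t -> (t -> (s -> t))) combines with [spad lorp] of type t: type (t -> (s -> t)).
[[vask yold] [[spad lorp] morra]] — [vask yold] of type ((t -> (s -> t)) -> (t -> e)) combines with [[spad lorp] morra] of type (t -> (s -> t)): type (t -> e).

(t -> e)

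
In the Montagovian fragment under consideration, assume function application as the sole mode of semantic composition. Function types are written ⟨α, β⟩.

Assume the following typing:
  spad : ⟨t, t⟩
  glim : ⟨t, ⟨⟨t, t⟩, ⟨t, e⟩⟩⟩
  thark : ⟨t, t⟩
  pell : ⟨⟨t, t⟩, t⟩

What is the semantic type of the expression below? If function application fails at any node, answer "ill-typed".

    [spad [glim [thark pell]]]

⟨t, e⟩

[thark pell] — pell of type ⟨⟨t, t⟩, t⟩ combines with thark of type ⟨t, t⟩: type t.
[glim [thark pell]] — glim of type ⟨t, ⟨⟨t, t⟩, ⟨t, e⟩⟩⟩ combines with [thark pell] of type t: type ⟨⟨t, t⟩, ⟨t, e⟩⟩.
[spad [glim [thark pell]]] — [glim [thark pell]] of type ⟨⟨t, t⟩, ⟨t, e⟩⟩ combines with spad of type ⟨t, t⟩: type ⟨t, e⟩.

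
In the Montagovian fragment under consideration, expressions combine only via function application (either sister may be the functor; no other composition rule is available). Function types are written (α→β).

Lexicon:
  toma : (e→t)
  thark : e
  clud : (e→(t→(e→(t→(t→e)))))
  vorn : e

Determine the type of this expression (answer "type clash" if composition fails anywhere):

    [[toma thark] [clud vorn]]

[toma thark]: functor toma : (e→t), argument thark : e; result t.
[clud vorn]: functor clud : (e→(t→(e→(t→(t→e))))), argument vorn : e; result (t→(e→(t→(t→e)))).
[[toma thark] [clud vorn]]: functor [clud vorn] : (t→(e→(t→(t→e)))), argument [toma thark] : t; result (e→(t→(t→e))).

(e→(t→(t→e)))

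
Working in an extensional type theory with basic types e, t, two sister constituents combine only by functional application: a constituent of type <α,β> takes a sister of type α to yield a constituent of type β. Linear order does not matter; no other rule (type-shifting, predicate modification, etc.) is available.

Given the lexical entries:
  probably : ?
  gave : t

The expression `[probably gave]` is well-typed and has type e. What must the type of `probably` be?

<t,e>

At [probably gave] (required: e): gave is t, which is not a function with range e; hence probably is the functor — type <t,e>.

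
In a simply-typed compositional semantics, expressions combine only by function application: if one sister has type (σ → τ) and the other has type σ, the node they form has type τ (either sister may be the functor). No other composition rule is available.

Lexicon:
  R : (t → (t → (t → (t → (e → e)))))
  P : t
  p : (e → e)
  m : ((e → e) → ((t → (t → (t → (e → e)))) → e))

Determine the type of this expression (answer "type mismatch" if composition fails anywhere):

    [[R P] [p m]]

[R P] — R of type (t → (t → (t → (t → (e → e))))) combines with P of type t: type (t → (t → (t → (e → e)))).
[p m] — m of type ((e → e) → ((t → (t → (t → (e → e)))) → e)) combines with p of type (e → e): type ((t → (t → (t → (e → e)))) → e).
[[R P] [p m]] — [p m] of type ((t → (t → (t → (e → e)))) → e) combines with [R P] of type (t → (t → (t → (e → e)))): type e.

e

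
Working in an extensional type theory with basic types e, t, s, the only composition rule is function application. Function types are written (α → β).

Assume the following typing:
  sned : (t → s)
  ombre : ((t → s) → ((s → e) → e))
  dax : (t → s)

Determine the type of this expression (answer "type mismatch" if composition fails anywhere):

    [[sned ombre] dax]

type mismatch

[sned ombre]: functor ombre : ((t → s) → ((s → e) → e)), argument sned : (t → s); result ((s → e) → e).
[[sned ombre] dax]: ((s → e) → e) with (t → s) — neither is a function whose domain matches the other; composition fails here.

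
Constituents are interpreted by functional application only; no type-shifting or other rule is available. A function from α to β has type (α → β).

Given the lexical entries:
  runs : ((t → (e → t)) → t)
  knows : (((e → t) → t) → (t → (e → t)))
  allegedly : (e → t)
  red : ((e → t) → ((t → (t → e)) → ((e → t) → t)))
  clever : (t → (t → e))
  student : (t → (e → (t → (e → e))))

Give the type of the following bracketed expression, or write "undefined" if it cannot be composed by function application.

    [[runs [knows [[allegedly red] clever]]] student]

(e → (t → (e → e)))

[allegedly red]: red is ((e → t) → ((t → (t → e)) → ((e → t) → t))), allegedly is (e → t); result ((t → (t → e)) → ((e → t) → t)).
[[allegedly red] clever]: [allegedly red] is ((t → (t → e)) → ((e → t) → t)), clever is (t → (t → e)); result ((e → t) → t).
[knows [[allegedly red] clever]]: knows is (((e → t) → t) → (t → (e → t))), [[allegedly red] clever] is ((e → t) → t); result (t → (e → t)).
[runs [knows [[allegedly red] clever]]]: runs is ((t → (e → t)) → t), [knows [[allegedly red] clever]] is (t → (e → t)); result t.
[[runs [knows [[allegedly red] clever]]] student]: student is (t → (e → (t → (e → e)))), [runs [knows [[allegedly red] clever]]] is t; result (e → (t → (e → e))).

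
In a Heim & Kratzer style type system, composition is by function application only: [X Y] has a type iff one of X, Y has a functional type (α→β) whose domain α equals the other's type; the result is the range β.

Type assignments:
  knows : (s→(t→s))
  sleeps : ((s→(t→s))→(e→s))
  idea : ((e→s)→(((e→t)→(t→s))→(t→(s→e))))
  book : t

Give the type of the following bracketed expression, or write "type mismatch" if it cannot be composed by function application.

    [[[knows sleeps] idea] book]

type mismatch

At [knows sleeps], sleeps : ((s→(t→s))→(e→s)) takes knows : (s→(t→s)), giving (e→s).
At [[knows sleeps] idea], idea : ((e→s)→(((e→t)→(t→s))→(t→(s→e)))) takes [knows sleeps] : (e→s), giving (((e→t)→(t→s))→(t→(s→e))).
At [[[knows sleeps] idea] book]: neither (((e→t)→(t→s))→(t→(s→e))) nor t can take the other as argument; the node is ill-typed.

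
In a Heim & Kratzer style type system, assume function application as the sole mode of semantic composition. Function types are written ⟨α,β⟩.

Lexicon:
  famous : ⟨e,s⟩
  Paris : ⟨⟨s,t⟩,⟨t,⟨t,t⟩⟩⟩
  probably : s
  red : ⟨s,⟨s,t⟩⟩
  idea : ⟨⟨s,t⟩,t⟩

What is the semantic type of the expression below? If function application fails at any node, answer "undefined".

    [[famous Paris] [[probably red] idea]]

At [famous Paris]: neither ⟨e,s⟩ nor ⟨⟨s,t⟩,⟨t,⟨t,t⟩⟩⟩ can take the other as argument; the node is ill-typed.

undefined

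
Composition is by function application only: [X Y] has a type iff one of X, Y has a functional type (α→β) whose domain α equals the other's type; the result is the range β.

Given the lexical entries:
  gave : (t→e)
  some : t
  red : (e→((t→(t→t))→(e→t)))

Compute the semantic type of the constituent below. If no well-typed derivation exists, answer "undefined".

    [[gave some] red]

[gave some]: (t→e) applied to t yields e.
[[gave some] red]: (e→((t→(t→t))→(e→t))) applied to e yields ((t→(t→t))→(e→t)).

((t→(t→t))→(e→t))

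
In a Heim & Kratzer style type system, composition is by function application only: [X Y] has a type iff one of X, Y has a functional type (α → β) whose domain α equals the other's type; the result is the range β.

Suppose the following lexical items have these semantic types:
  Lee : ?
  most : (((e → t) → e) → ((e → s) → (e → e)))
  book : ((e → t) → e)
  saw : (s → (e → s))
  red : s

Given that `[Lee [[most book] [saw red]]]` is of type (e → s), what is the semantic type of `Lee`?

[Lee [[most book] [saw red]]] must have type (e → s). The sister [[most book] [saw red]] has type (e → e); that is not a function onto (e → s), so Lee must be the functor, of type ((e → e) → (e → s)).

((e → e) → (e → s))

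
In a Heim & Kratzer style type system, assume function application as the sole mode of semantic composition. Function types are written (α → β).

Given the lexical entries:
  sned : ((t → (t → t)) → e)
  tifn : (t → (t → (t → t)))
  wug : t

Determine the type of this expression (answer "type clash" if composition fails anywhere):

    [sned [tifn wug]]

e

[tifn wug]: tifn is (t → (t → (t → t))), wug is t; result (t → (t → t)).
[sned [tifn wug]]: sned is ((t → (t → t)) → e), [tifn wug] is (t → (t → t)); result e.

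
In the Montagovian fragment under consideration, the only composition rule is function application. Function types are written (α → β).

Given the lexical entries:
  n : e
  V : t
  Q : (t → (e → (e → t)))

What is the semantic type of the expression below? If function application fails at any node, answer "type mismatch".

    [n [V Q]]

[V Q]: Q is (t → (e → (e → t))), V is t; result (e → (e → t)).
[n [V Q]]: [V Q] is (e → (e → t)), n is e; result (e → t).

(e → t)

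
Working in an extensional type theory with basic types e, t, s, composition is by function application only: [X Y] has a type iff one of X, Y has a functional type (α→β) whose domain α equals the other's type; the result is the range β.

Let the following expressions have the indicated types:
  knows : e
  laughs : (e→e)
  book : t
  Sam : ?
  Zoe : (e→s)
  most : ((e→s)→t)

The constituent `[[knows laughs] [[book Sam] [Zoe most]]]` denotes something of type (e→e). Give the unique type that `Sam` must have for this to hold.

(t→(t→(e→(e→e))))

At [[knows laughs] [[book Sam] [Zoe most]]] (required: (e→e)): [knows laughs] is e, which is not a function with range (e→e); hence [[book Sam] [Zoe most]] is the functor — type (e→(e→e)).
At [[book Sam] [Zoe most]] (required: (e→(e→e))): [Zoe most] is t, which is not a function with range (e→(e→e)); hence [book Sam] is the functor — type (t→(e→(e→e))).
At [book Sam] (required: (t→(e→(e→e)))): book is t, which is not a function with range (t→(e→(e→e))); hence Sam is the functor — type (t→(t→(e→(e→e)))).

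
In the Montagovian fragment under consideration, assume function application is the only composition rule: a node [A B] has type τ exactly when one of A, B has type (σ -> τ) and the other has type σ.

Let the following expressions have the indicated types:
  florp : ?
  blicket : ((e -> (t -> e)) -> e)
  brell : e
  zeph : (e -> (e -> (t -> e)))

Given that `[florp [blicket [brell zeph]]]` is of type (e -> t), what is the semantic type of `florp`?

(e -> (e -> t))

[florp [blicket [brell zeph]]] is required to be (e -> t). [blicket [brell zeph]] : e cannot yield (e -> t) as functor, so florp : (e -> (e -> t)).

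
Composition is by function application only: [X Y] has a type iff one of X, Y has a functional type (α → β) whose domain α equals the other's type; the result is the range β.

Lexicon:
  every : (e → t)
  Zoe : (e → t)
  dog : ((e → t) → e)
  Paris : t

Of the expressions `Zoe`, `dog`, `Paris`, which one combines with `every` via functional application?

Zoe : (e → t) — does not combine with every.
dog — combines: dog : ((e → t) → e) takes every : (e → t) as argument, giving e.
Paris : t — does not combine with every.

dog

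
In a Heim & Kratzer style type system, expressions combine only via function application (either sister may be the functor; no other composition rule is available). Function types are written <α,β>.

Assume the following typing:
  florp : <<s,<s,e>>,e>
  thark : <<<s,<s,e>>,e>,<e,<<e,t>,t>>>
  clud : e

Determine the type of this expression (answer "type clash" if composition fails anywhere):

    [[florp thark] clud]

[florp thark]: thark is <<<s,<s,e>>,e>,<e,<<e,t>,t>>>, florp is <<s,<s,e>>,e>; result <e,<<e,t>,t>>.
[[florp thark] clud]: [florp thark] is <e,<<e,t>,t>>, clud is e; result <<e,t>,t>.

<<e,t>,t>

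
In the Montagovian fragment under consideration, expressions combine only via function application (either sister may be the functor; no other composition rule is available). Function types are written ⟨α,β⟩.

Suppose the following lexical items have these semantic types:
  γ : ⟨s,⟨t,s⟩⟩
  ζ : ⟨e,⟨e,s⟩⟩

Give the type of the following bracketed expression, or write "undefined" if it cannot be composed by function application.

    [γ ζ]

undefined

At [γ ζ]: neither ⟨s,⟨t,s⟩⟩ nor ⟨e,⟨e,s⟩⟩ can take the other as argument; the node is ill-typed.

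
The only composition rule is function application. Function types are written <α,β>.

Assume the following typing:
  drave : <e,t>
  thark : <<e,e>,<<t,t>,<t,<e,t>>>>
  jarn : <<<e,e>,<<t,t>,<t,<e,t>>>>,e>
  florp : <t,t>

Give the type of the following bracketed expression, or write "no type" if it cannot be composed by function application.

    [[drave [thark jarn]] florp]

t

[thark jarn]: jarn is <<<e,e>,<<t,t>,<t,<e,t>>>>,e>, thark is <<e,e>,<<t,t>,<t,<e,t>>>>; result e.
[drave [thark jarn]]: drave is <e,t>, [thark jarn] is e; result t.
[[drave [thark jarn]] florp]: florp is <t,t>, [drave [thark jarn]] is t; result t.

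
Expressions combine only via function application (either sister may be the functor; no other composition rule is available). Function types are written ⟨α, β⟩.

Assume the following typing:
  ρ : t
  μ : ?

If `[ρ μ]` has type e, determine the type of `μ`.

[ρ μ] must have type e. The sister ρ has type t; that is not a function onto e, so μ must be the functor, of type ⟨t, e⟩.

⟨t, e⟩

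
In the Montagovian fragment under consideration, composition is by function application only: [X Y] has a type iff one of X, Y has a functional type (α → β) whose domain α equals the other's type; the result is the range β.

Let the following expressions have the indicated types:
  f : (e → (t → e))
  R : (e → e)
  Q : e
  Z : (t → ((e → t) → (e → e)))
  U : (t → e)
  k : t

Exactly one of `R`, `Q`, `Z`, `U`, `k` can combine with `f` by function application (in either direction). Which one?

Q

R : (e → e) — f needs e; R needs e; neither fits.
Q — combines: f : (e → (t → e)) takes Q : e as argument, giving (t → e).
Z : (t → ((e → t) → (e → e))) — f needs e; Z needs t; neither fits.
U : (t → e) — f needs e; U needs t; neither fits.
k : t — f needs e; k needs nothing (atomic); neither fits.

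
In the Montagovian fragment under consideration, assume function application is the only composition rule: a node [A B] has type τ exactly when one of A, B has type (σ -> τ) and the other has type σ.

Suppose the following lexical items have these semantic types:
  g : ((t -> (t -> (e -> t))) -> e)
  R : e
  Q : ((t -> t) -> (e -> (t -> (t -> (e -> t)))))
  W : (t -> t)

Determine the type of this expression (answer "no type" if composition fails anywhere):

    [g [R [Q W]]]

e

At [Q W], Q : ((t -> t) -> (e -> (t -> (t -> (e -> t))))) takes W : (t -> t), giving (e -> (t -> (t -> (e -> t)))).
At [R [Q W]], [Q W] : (e -> (t -> (t -> (e -> t)))) takes R : e, giving (t -> (t -> (e -> t))).
At [g [R [Q W]]], g : ((t -> (t -> (e -> t))) -> e) takes [R [Q W]] : (t -> (t -> (e -> t))), giving e.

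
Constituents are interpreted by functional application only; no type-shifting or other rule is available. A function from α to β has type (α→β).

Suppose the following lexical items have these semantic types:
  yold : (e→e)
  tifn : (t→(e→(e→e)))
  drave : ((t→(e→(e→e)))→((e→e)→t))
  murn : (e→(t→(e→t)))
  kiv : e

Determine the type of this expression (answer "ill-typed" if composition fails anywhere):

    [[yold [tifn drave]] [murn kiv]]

[tifn drave]: functor drave : ((t→(e→(e→e)))→((e→e)→t)), argument tifn : (t→(e→(e→e))); result ((e→e)→t).
[yold [tifn drave]]: functor [tifn drave] : ((e→e)→t), argument yold : (e→e); result t.
[murn kiv]: functor murn : (e→(t→(e→t))), argument kiv : e; result (t→(e→t)).
[[yold [tifn drave]] [murn kiv]]: functor [murn kiv] : (t→(e→t)), argument [yold [tifn drave]] : t; result (e→t).

(e→t)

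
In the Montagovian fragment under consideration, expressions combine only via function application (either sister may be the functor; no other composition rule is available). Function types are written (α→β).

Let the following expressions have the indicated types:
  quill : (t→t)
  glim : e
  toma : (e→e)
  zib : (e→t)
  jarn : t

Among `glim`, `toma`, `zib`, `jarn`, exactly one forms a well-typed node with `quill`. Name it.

jarn

glim : e — neither side's domain matches the other.
toma : (e→e) — neither side's domain matches the other.
zib : (e→t) — neither side's domain matches the other.
jarn — combines: quill : (t→t) takes jarn : t as argument, giving t.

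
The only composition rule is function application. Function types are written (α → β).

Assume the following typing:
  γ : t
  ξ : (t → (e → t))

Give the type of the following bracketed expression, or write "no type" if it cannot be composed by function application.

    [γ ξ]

[γ ξ] — ξ of type (t → (e → t)) combines with γ of type t: type (e → t).

(e → t)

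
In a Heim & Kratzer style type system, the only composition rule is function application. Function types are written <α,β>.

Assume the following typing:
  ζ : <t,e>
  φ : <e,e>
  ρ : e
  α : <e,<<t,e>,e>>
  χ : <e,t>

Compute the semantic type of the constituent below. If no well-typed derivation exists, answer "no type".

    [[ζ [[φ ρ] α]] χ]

[φ ρ] — φ of type <e,e> combines with ρ of type e: type e.
[[φ ρ] α] — α of type <e,<<t,e>,e>> combines with [φ ρ] of type e: type <<t,e>,e>.
[ζ [[φ ρ] α]] — [[φ ρ] α] of type <<t,e>,e> combines with ζ of type <t,e>: type e.
[[ζ [[φ ρ] α]] χ] — χ of type <e,t> combines with [ζ [[φ ρ] α]] of type e: type t.

t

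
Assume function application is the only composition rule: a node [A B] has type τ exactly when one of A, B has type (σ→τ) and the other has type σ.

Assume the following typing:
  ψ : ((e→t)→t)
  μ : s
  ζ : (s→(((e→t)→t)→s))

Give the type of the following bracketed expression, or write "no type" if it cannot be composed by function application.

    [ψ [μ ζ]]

At [μ ζ], ζ : (s→(((e→t)→t)→s)) takes μ : s, giving (((e→t)→t)→s).
At [ψ [μ ζ]], [μ ζ] : (((e→t)→t)→s) takes ψ : ((e→t)→t), giving s.

s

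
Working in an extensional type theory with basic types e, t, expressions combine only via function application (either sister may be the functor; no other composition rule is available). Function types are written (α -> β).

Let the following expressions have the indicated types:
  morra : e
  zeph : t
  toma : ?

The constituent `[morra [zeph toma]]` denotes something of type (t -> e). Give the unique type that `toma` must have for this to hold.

(t -> (e -> (t -> e)))

[morra [zeph toma]] is required to be (t -> e). morra : e cannot yield (t -> e) as functor, so [zeph toma] : (e -> (t -> e)).
[zeph toma] is required to be (e -> (t -> e)). zeph : t cannot yield (e -> (t -> e)) as functor, so toma : (t -> (e -> (t -> e))).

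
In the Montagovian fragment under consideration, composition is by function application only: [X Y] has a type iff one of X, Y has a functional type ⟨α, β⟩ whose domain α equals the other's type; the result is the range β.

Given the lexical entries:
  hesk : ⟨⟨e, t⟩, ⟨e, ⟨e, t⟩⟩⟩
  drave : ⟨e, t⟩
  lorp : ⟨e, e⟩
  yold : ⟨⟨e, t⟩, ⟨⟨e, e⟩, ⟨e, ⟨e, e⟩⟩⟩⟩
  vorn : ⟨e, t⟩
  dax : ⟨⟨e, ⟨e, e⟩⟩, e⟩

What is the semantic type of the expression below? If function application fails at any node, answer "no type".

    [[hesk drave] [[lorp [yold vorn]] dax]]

⟨e, t⟩

At [hesk drave], hesk : ⟨⟨e, t⟩, ⟨e, ⟨e, t⟩⟩⟩ takes drave : ⟨e, t⟩, giving ⟨e, ⟨e, t⟩⟩.
At [yold vorn], yold : ⟨⟨e, t⟩, ⟨⟨e, e⟩, ⟨e, ⟨e, e⟩⟩⟩⟩ takes vorn : ⟨e, t⟩, giving ⟨⟨e, e⟩, ⟨e, ⟨e, e⟩⟩⟩.
At [lorp [yold vorn]], [yold vorn] : ⟨⟨e, e⟩, ⟨e, ⟨e, e⟩⟩⟩ takes lorp : ⟨e, e⟩, giving ⟨e, ⟨e, e⟩⟩.
At [[lorp [yold vorn]] dax], dax : ⟨⟨e, ⟨e, e⟩⟩, e⟩ takes [lorp [yold vorn]] : ⟨e, ⟨e, e⟩⟩, giving e.
At [[hesk drave] [[lorp [yold vorn]] dax]], [hesk drave] : ⟨e, ⟨e, t⟩⟩ takes [[lorp [yold vorn]] dax] : e, giving ⟨e, t⟩.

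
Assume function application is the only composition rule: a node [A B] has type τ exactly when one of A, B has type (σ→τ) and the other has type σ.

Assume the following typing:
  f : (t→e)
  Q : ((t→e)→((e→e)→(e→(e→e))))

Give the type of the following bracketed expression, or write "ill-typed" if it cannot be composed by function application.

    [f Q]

[f Q]: ((t→e)→((e→e)→(e→(e→e)))) applied to (t→e) yields ((e→e)→(e→(e→e))).

((e→e)→(e→(e→e)))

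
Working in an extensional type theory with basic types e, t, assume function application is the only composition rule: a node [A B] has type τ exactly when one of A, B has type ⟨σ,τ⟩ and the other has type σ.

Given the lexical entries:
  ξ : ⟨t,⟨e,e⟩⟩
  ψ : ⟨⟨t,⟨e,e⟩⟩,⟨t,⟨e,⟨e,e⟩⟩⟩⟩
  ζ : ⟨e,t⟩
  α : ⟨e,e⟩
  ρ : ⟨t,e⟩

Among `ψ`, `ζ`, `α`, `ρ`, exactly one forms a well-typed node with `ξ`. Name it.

ψ — combines: ψ : ⟨⟨t,⟨e,e⟩⟩,⟨t,⟨e,⟨e,e⟩⟩⟩⟩ takes ξ : ⟨t,⟨e,e⟩⟩ as argument, giving ⟨t,⟨e,⟨e,e⟩⟩⟩.
ζ : ⟨e,t⟩ — no; ξ wants t, and ζ wants e.
α : ⟨e,e⟩ — no; ξ wants t, and α wants e.
ρ : ⟨t,e⟩ — no; ξ wants t, and ρ wants t.

ψ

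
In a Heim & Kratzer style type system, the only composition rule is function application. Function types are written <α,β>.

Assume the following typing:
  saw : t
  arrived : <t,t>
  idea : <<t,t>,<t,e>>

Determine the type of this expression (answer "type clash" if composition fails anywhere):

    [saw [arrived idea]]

e

[arrived idea]: <<t,t>,<t,e>> applied to <t,t> yields <t,e>.
[saw [arrived idea]]: <t,e> applied to t yields e.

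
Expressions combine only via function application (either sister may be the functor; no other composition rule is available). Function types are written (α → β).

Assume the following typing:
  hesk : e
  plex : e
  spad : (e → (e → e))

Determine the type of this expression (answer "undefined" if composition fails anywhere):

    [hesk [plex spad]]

e

[plex spad] — spad of type (e → (e → e)) combines with plex of type e: type (e → e).
[hesk [plex spad]] — [plex spad] of type (e → e) combines with hesk of type e: type e.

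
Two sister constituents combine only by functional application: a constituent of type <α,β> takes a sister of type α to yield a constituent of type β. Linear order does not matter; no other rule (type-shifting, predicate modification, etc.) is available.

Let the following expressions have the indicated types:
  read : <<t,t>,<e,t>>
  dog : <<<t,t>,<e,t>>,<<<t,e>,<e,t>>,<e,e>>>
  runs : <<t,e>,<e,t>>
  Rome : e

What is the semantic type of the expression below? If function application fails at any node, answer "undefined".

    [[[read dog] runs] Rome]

e

[read dog] — dog of type <<<t,t>,<e,t>>,<<<t,e>,<e,t>>,<e,e>>> combines with read of type <<t,t>,<e,t>>: type <<<t,e>,<e,t>>,<e,e>>.
[[read dog] runs] — [read dog] of type <<<t,e>,<e,t>>,<e,e>> combines with runs of type <<t,e>,<e,t>>: type <e,e>.
[[[read dog] runs] Rome] — [[read dog] runs] of type <e,e> combines with Rome of type e: type e.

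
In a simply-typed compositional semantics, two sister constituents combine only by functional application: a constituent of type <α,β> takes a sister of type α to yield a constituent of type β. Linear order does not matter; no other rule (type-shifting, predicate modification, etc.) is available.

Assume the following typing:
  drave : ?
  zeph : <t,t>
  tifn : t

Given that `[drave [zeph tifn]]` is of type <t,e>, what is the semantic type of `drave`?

<t,<t,e>>

[drave [zeph tifn]] is required to be <t,e>. [zeph tifn] : t cannot yield <t,e> as functor, so drave : <t,<t,e>>.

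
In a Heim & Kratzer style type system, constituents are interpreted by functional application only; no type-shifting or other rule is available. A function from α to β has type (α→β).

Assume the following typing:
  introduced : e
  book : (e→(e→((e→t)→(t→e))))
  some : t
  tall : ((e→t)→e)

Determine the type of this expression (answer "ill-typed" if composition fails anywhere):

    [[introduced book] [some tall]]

[introduced book]: functor book : (e→(e→((e→t)→(t→e)))), argument introduced : e; result (e→((e→t)→(t→e))).
[some tall]: t and ((e→t)→e) cannot combine by function application — type clash.

ill-typed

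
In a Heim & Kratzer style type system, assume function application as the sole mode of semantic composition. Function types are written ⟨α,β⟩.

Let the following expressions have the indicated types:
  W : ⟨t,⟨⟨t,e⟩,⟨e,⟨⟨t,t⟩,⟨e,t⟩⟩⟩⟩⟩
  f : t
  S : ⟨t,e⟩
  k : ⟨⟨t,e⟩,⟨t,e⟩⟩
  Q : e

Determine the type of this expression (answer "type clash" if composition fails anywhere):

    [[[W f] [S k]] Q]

⟨⟨t,t⟩,⟨e,t⟩⟩

[W f]: ⟨t,⟨⟨t,e⟩,⟨e,⟨⟨t,t⟩,⟨e,t⟩⟩⟩⟩⟩ applied to t yields ⟨⟨t,e⟩,⟨e,⟨⟨t,t⟩,⟨e,t⟩⟩⟩⟩.
[S k]: ⟨⟨t,e⟩,⟨t,e⟩⟩ applied to ⟨t,e⟩ yields ⟨t,e⟩.
[[W f] [S k]]: ⟨⟨t,e⟩,⟨e,⟨⟨t,t⟩,⟨e,t⟩⟩⟩⟩ applied to ⟨t,e⟩ yields ⟨e,⟨⟨t,t⟩,⟨e,t⟩⟩⟩.
[[[W f] [S k]] Q]: ⟨e,⟨⟨t,t⟩,⟨e,t⟩⟩⟩ applied to e yields ⟨⟨t,t⟩,⟨e,t⟩⟩.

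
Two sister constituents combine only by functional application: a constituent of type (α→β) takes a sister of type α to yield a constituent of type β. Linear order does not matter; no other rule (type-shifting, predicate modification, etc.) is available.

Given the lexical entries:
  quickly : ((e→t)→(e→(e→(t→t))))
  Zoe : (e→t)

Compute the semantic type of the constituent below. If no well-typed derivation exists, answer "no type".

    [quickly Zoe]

(e→(e→(t→t)))

[quickly Zoe]: ((e→t)→(e→(e→(t→t)))) applied to (e→t) yields (e→(e→(t→t))).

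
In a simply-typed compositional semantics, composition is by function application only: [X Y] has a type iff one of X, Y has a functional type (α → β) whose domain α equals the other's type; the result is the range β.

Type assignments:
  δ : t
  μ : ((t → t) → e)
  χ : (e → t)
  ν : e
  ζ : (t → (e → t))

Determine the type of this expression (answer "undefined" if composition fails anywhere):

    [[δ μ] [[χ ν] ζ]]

At [δ μ]: neither t nor ((t → t) → e) can take the other as argument; the node is ill-typed.

undefined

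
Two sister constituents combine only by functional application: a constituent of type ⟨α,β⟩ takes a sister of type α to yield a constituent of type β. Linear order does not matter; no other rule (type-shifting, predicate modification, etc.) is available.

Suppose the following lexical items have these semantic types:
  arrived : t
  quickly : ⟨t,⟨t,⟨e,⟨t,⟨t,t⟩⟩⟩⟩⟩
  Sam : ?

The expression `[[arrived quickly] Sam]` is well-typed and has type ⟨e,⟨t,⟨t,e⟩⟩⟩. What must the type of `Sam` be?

[[arrived quickly] Sam] is required to be ⟨e,⟨t,⟨t,e⟩⟩⟩. [arrived quickly] : ⟨t,⟨e,⟨t,⟨t,t⟩⟩⟩⟩ cannot yield ⟨e,⟨t,⟨t,e⟩⟩⟩ as functor, so Sam : ⟨⟨t,⟨e,⟨t,⟨t,t⟩⟩⟩⟩,⟨e,⟨t,⟨t,e⟩⟩⟩⟩.

⟨⟨t,⟨e,⟨t,⟨t,t⟩⟩⟩⟩,⟨e,⟨t,⟨t,e⟩⟩⟩⟩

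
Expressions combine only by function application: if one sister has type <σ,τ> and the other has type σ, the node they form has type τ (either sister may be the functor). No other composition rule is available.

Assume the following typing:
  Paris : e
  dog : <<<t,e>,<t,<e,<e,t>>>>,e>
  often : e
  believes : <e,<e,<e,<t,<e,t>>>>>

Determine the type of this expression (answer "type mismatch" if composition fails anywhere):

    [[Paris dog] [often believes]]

[Paris dog]: e and <<<t,e>,<t,<e,<e,t>>>>,e> cannot combine by function application — type clash.

type mismatch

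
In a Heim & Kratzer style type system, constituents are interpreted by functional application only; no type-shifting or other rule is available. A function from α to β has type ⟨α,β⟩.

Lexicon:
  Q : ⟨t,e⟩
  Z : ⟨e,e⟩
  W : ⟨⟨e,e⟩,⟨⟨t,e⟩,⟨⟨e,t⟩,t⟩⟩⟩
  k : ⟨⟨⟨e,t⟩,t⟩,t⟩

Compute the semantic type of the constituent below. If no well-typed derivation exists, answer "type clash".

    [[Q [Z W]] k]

t

[Z W]: ⟨⟨e,e⟩,⟨⟨t,e⟩,⟨⟨e,t⟩,t⟩⟩⟩ applied to ⟨e,e⟩ yields ⟨⟨t,e⟩,⟨⟨e,t⟩,t⟩⟩.
[Q [Z W]]: ⟨⟨t,e⟩,⟨⟨e,t⟩,t⟩⟩ applied to ⟨t,e⟩ yields ⟨⟨e,t⟩,t⟩.
[[Q [Z W]] k]: ⟨⟨⟨e,t⟩,t⟩,t⟩ applied to ⟨⟨e,t⟩,t⟩ yields t.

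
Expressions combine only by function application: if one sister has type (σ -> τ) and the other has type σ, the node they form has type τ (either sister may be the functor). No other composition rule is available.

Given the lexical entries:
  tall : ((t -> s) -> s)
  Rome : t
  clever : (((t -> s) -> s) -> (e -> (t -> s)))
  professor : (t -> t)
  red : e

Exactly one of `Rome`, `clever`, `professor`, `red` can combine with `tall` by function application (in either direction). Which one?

clever

Rome : t — tall needs (t -> s); Rome needs nothing (atomic); neither fits.
clever — combines: clever : (((t -> s) -> s) -> (e -> (t -> s))) takes tall : ((t -> s) -> s) as argument, giving (e -> (t -> s)).
professor : (t -> t) — tall needs (t -> s); professor needs t; neither fits.
red : e — tall needs (t -> s); red needs nothing (atomic); neither fits.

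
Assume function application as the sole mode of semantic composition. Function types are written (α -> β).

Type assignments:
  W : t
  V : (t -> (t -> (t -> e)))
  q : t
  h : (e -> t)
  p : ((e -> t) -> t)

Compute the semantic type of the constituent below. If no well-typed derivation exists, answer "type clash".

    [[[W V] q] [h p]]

At [W V], V : (t -> (t -> (t -> e))) takes W : t, giving (t -> (t -> e)).
At [[W V] q], [W V] : (t -> (t -> e)) takes q : t, giving (t -> e).
At [h p], p : ((e -> t) -> t) takes h : (e -> t), giving t.
At [[[W V] q] [h p]], [[W V] q] : (t -> e) takes [h p] : t, giving e.

e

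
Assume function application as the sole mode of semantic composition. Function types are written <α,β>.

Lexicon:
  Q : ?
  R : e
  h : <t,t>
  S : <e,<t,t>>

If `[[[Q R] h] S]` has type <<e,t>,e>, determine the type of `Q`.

[[[Q R] h] S] is required to be <<e,t>,e>. S : <e,<t,t>> cannot yield <<e,t>,e> as functor, so [[Q R] h] : <<e,<t,t>>,<<e,t>,e>>.
[[Q R] h] is required to be <<e,<t,t>>,<<e,t>,e>>. h : <t,t> cannot yield <<e,<t,t>>,<<e,t>,e>> as functor, so [Q R] : <<t,t>,<<e,<t,t>>,<<e,t>,e>>>.
[Q R] is required to be <<t,t>,<<e,<t,t>>,<<e,t>,e>>>. R : e cannot yield <<t,t>,<<e,<t,t>>,<<e,t>,e>>> as functor, so Q : <e,<<t,t>,<<e,<t,t>>,<<e,t>,e>>>>.

<e,<<t,t>,<<e,<t,t>>,<<e,t>,e>>>>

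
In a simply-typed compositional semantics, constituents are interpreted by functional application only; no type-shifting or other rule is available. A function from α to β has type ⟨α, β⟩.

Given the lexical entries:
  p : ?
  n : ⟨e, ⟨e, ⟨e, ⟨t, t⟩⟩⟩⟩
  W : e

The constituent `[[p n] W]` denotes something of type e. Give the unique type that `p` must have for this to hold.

⟨⟨e, ⟨e, ⟨e, ⟨t, t⟩⟩⟩⟩, ⟨e, e⟩⟩

[[p n] W] is required to be e. W : e cannot yield e as functor, so [p n] : ⟨e, e⟩.
[p n] is required to be ⟨e, e⟩. n : ⟨e, ⟨e, ⟨e, ⟨t, t⟩⟩⟩⟩ cannot yield ⟨e, e⟩ as functor, so p : ⟨⟨e, ⟨e, ⟨e, ⟨t, t⟩⟩⟩⟩, ⟨e, e⟩⟩.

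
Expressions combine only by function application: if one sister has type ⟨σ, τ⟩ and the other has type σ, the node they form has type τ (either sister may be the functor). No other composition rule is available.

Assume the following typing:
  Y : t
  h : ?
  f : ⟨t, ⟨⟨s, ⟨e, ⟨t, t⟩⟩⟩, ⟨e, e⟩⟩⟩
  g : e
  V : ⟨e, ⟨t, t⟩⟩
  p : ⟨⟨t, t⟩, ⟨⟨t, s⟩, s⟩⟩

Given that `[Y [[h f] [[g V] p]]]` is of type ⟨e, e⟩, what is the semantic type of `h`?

⟨⟨t, ⟨⟨s, ⟨e, ⟨t, t⟩⟩⟩, ⟨e, e⟩⟩⟩, ⟨⟨⟨t, s⟩, s⟩, ⟨t, ⟨e, e⟩⟩⟩⟩

[Y [[h f] [[g V] p]]] is required to be ⟨e, e⟩. Y : t cannot yield ⟨e, e⟩ as functor, so [[h f] [[g V] p]] : ⟨t, ⟨e, e⟩⟩.
[[h f] [[g V] p]] is required to be ⟨t, ⟨e, e⟩⟩. [[g V] p] : ⟨⟨t, s⟩, s⟩ cannot yield ⟨t, ⟨e, e⟩⟩ as functor, so [h f] : ⟨⟨⟨t, s⟩, s⟩, ⟨t, ⟨e, e⟩⟩⟩.
[h f] is required to be ⟨⟨⟨t, s⟩, s⟩, ⟨t, ⟨e, e⟩⟩⟩. f : ⟨t, ⟨⟨s, ⟨e, ⟨t, t⟩⟩⟩, ⟨e, e⟩⟩⟩ cannot yield ⟨⟨⟨t, s⟩, s⟩, ⟨t, ⟨e, e⟩⟩⟩ as functor, so h : ⟨⟨t, ⟨⟨s, ⟨e, ⟨t, t⟩⟩⟩, ⟨e, e⟩⟩⟩, ⟨⟨⟨t, s⟩, s⟩, ⟨t, ⟨e, e⟩⟩⟩⟩.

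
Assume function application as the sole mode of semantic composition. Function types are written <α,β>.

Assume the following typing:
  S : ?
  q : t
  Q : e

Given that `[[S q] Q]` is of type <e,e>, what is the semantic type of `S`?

<t,<e,<e,e>>>

[[S q] Q] must have type <e,e>. The sister Q has type e; that is not a function onto <e,e>, so [S q] must be the functor, of type <e,<e,e>>.
[S q] must have type <e,<e,e>>. The sister q has type t; that is not a function onto <e,<e,e>>, so S must be the functor, of type <t,<e,<e,e>>>.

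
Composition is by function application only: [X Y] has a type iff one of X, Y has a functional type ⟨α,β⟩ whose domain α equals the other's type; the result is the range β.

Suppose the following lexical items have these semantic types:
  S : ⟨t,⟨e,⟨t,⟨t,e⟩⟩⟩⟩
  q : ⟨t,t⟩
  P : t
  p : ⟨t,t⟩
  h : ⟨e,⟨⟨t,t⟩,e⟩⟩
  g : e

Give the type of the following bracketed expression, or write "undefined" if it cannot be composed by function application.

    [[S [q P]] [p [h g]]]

⟨t,⟨t,e⟩⟩

[q P]: functor q : ⟨t,t⟩, argument P : t; result t.
[S [q P]]: functor S : ⟨t,⟨e,⟨t,⟨t,e⟩⟩⟩⟩, argument [q P] : t; result ⟨e,⟨t,⟨t,e⟩⟩⟩.
[h g]: functor h : ⟨e,⟨⟨t,t⟩,e⟩⟩, argument g : e; result ⟨⟨t,t⟩,e⟩.
[p [h g]]: functor [h g] : ⟨⟨t,t⟩,e⟩, argument p : ⟨t,t⟩; result e.
[[S [q P]] [p [h g]]]: functor [S [q P]] : ⟨e,⟨t,⟨t,e⟩⟩⟩, argument [p [h g]] : e; result ⟨t,⟨t,e⟩⟩.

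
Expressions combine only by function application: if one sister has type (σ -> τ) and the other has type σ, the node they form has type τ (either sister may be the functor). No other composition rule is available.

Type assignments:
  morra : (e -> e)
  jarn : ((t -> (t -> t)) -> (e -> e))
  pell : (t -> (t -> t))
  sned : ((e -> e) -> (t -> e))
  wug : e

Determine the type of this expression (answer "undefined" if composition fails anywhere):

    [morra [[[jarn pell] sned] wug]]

undefined

[jarn pell]: jarn is ((t -> (t -> t)) -> (e -> e)), pell is (t -> (t -> t)); result (e -> e).
[[jarn pell] sned]: sned is ((e -> e) -> (t -> e)), [jarn pell] is (e -> e); result (t -> e).
[[[jarn pell] sned] wug]: (t -> e) and e cannot combine by function application — type clash.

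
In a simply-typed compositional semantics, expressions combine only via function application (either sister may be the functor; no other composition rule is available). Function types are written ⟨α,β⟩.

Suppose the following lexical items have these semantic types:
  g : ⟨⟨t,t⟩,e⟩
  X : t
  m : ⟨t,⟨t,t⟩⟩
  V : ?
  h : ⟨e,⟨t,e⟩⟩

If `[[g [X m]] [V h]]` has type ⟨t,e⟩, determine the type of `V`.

⟨⟨e,⟨t,e⟩⟩,⟨e,⟨t,e⟩⟩⟩

[[g [X m]] [V h]] is required to be ⟨t,e⟩. [g [X m]] : e cannot yield ⟨t,e⟩ as functor, so [V h] : ⟨e,⟨t,e⟩⟩.
[V h] is required to be ⟨e,⟨t,e⟩⟩. h : ⟨e,⟨t,e⟩⟩ cannot yield ⟨e,⟨t,e⟩⟩ as functor, so V : ⟨⟨e,⟨t,e⟩⟩,⟨e,⟨t,e⟩⟩⟩.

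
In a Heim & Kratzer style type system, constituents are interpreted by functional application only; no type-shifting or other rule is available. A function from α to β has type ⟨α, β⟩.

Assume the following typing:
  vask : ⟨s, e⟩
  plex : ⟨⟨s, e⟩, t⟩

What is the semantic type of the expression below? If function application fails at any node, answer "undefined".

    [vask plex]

t

[vask plex]: ⟨⟨s, e⟩, t⟩ applied to ⟨s, e⟩ yields t.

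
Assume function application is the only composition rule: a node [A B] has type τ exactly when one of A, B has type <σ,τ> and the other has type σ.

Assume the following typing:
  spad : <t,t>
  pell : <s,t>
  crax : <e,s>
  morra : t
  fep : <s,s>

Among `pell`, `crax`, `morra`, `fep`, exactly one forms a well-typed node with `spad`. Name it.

pell : <s,t> — neither side's domain matches the other.
crax : <e,s> — neither side's domain matches the other.
morra — combines: spad : <t,t> takes morra : t as argument, giving t.
fep : <s,s> — neither side's domain matches the other.

morra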